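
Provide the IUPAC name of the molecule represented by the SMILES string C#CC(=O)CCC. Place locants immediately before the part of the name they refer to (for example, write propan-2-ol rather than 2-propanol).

Counting along the main chain through the carbonyl and the multiple bond gives 6 carbons: the parent is hexane.
A ketone (C=O on an internal carbon) is the principal characteristic group, giving the suffix -one.
There is one C≡C triple bond, indicated by the ending -yne.
The numbering direction is chosen so that numbering from this end puts the carbonyl group at C-3 rather than C-4.
This places the carbonyl at C-3; the triple bond between C-1 and C-2.
Assembling the pieces gives hex-1-yn-3-one.

hex-1-yn-3-one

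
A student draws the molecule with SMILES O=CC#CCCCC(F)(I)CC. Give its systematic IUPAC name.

Counting along the main chain through the –CHO group and the multiple bond gives 9 carbons: the parent is nonane.
An aldehyde (terminal –CHO) is the principal characteristic group, giving the suffix -al.
The chain contains a C≡C triple bond, so the unsaturation ending is -yne.
The numbering direction is chosen so that the aldehyde carbon is C-1 by definition.
This places the triple bond between C-2 and C-3; a fluoro group at C-7; an iodo group at C-7.
Prefixes are listed alphabetically: fluoro, iodo.
Putting it together: 7-fluoro-7-iodonon-2-ynal.

7-fluoro-7-iodonon-2-ynal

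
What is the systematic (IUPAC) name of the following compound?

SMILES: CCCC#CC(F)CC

Counting along the main chain through the multiple bond gives 8 carbons: the parent is octane.
A C≡C triple bond in the chain gives the infix -yne-.
Number the chain so that the substituent locant set {3} is lower than {6} at the first point of difference.
With this numbering: the triple bond between C-4 and C-5; a fluoro group at C-3.
The name is 3-fluorooct-4-yne.

3-fluorooct-4-yne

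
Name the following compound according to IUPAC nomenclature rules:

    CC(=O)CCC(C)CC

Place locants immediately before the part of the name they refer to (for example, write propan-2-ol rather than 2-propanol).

Counting along the main chain through the carbonyl gives 7 carbons: the parent is heptane.
A ketone (C=O on an internal carbon) is the principal characteristic group, giving the suffix -one.
The numbering direction is chosen so that numbering from this end puts the carbonyl group at C-2 rather than C-6.
That gives the carbonyl at C-2; a methyl group at C-5.
Assembling the pieces gives 5-methylheptan-2-one.

5-methylheptan-2-one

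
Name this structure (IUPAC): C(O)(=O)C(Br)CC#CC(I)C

2-bromo-6-iodohept-4-ynoic acid

The longest carbon chain that includes the –COOH group and the multiple bond has 7 carbons, so the parent hydride is heptane.
A carboxylic acid (terminal –COOH) is the principal characteristic group, giving the suffix -oic acid.
The chain contains a C≡C triple bond, so the unsaturation ending is -yne.
Choose the numbering such that the carboxylic acid carbon is C-1 by definition.
That gives the triple bond between C-4 and C-5; a bromo group at C-2; an iodo group at C-6.
The substituents are ordered alphabetically, ignoring any di-/tri- multipliers.
Assembling the pieces gives 2-bromo-6-iodohept-4-ynoic acid.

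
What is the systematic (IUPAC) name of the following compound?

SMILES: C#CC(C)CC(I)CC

The longest carbon chain that includes the multiple bond has 7 carbons, so the parent hydride is heptane.
The chain contains a C≡C triple bond, so the unsaturation ending is -yne.
Choose the numbering such that numbering from this end puts the triple bond at C-1 rather than C-6.
This places the triple bond between C-1 and C-2; an iodo group at C-5; a methyl group at C-3.
The substituents are ordered alphabetically, ignoring any di-/tri- multipliers.
Assembling the pieces gives 5-iodo-3-methylhept-1-yne.

5-iodo-3-methylhept-1-yne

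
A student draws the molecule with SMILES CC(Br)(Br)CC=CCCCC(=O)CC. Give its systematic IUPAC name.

Counting along the main chain through the carbonyl and the multiple bond gives 11 carbons: the parent is undecane.
The highest-priority functional group is a ketone (C=O on an internal carbon), so the name ends in -one.
The chain contains a C=C double bond, so the unsaturation ending is -ene.
The numbering direction is chosen so that numbering from this end puts the carbonyl group at C-3 rather than C-9.
With this numbering: the carbonyl at C-3; the double bond between C-7 and C-8; two bromo groups at C-10.
Putting it together: 10,10-dibromoundec-7-en-3-one.

10,10-dibromoundec-7-en-3-one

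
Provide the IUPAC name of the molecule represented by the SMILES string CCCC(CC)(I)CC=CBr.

1-bromo-4-ethyl-4-iodohept-1-ene

The longest chain bearing the multiple bond is 7 carbons long (heptane).
There is one C=C double bond, indicated by the ending -ene.
Choose the numbering such that numbering from this end puts the double bond at C-1 rather than C-6.
This places the double bond between C-1 and C-2; a bromo group at C-1; an ethyl group at C-4; an iodo group at C-4.
The substituents are ordered alphabetically, ignoring any di-/tri- multipliers.
Assembling the pieces gives 1-bromo-4-ethyl-4-iodohept-1-ene.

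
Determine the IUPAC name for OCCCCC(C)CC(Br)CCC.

7-bromo-5-methyldecan-1-ol

The longest chain bearing the –OH group is 10 carbons long (decane).
An alcohol (–OH) is the principal characteristic group, giving the suffix -ol.
Number the chain so that numbering from this end puts the hydroxyl group at C-1 rather than C-10.
This places the hydroxyl at C-1; a bromo group at C-7; a methyl group at C-5.
Substituent prefixes are cited in alphabetical order (multiplying prefixes like di-/tri- are ignored for ordering).
Assembling the pieces gives 7-bromo-5-methyldecan-1-ol.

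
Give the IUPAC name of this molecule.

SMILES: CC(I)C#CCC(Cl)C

The longest carbon chain that includes the multiple bond has 7 carbons, so the parent hydride is heptane.
There is one C≡C triple bond, indicated by the ending -yne.
Choose the numbering such that numbering from this end puts the triple bond at C-3 rather than C-4.
That gives the triple bond between C-3 and C-4; a chloro group at C-6; an iodo group at C-2.
The substituents are ordered alphabetically, ignoring any di-/tri- multipliers.
The name is 6-chloro-2-iodohept-3-yne.

6-chloro-2-iodohept-3-yne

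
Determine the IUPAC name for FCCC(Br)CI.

The longest continuous carbon chain has 4 atoms, so the parent hydride is butane.
Number the chain so that the substituent locant set {1,2,4} is lower than {1,3,4} at the first point of difference.
That gives a bromo group at C-2; a fluoro group at C-4; an iodo group at C-1.
Prefixes are listed alphabetically: bromo, fluoro, iodo.
Putting it together: 2-bromo-4-fluoro-1-iodobutane.

2-bromo-4-fluoro-1-iodobutane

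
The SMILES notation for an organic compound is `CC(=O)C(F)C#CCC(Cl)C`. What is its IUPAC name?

Counting along the main chain through the carbonyl and the multiple bond gives 8 carbons: the parent is octane.
A ketone (C=O on an internal carbon) is the principal characteristic group, giving the suffix -one.
The chain contains a C≡C triple bond, so the unsaturation ending is -yne.
The numbering direction is chosen so that numbering from this end puts the carbonyl group at C-2 rather than C-7.
With this numbering: the carbonyl at C-2; the triple bond between C-4 and C-5; a chloro group at C-7; a fluoro group at C-3.
Substituent prefixes are cited in alphabetical order (multiplying prefixes like di-/tri- are ignored for ordering).
Putting it together: 7-chloro-3-fluorooct-4-yn-2-one.

7-chloro-3-fluorooct-4-yn-2-one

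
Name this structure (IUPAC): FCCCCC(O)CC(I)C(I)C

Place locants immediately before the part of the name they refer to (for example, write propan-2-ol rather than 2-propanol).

1-fluoro-7,8-diiodononan-5-ol

The longest chain bearing the –OH group is 9 carbons long (nonane).
An alcohol (–OH) is the principal characteristic group, giving the suffix -ol.
The numbering direction is chosen so that the substituent locant set {1,7,8} is lower than {2,3,9} at the first point of difference.
This places the hydroxyl at C-5; a fluoro group at C-1; iodo groups at C-7 and C-8.
Prefixes are listed alphabetically: fluoro, iodo.
Assembling the pieces gives 1-fluoro-7,8-diiodononan-5-ol.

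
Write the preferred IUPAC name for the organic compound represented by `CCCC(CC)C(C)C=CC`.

The longest carbon chain that includes the multiple bond has 8 carbons, so the parent hydride is octane.
There is one C=C double bond, indicated by the ending -ene.
The numbering direction is chosen so that numbering from this end puts the double bond at C-2 rather than C-6.
With this numbering: the double bond between C-2 and C-3; an ethyl group at C-5; a methyl group at C-4.
The substituents are ordered alphabetically, ignoring any di-/tri- multipliers.
Putting it together: 5-ethyl-4-methyloct-2-ene.

5-ethyl-4-methyloct-2-ene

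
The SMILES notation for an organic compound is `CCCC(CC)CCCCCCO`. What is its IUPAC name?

Counting along the main chain through the –OH group gives 10 carbons: the parent is decane.
The highest-priority functional group is an alcohol (–OH), so the name ends in -ol.
The numbering direction is chosen so that numbering from this end puts the hydroxyl group at C-1 rather than C-10.
That gives the hydroxyl at C-1; an ethyl group at C-7.
Putting it together: 7-ethyldecan-1-ol.

7-ethyldecan-1-ol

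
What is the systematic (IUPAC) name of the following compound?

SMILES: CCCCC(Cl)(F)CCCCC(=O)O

The longest carbon chain that includes the –COOH group has 10 carbons, so the parent hydride is decane.
The highest-priority functional group is a carboxylic acid (terminal –COOH), so the name ends in -oic acid.
Choose the numbering such that the carboxylic acid carbon is C-1 by definition.
With this numbering: a chloro group at C-6; a fluoro group at C-6.
Substituent prefixes are cited in alphabetical order (multiplying prefixes like di-/tri- are ignored for ordering).
Putting it together: 6-chloro-6-fluorodecanoic acid.

6-chloro-6-fluorodecanoic acid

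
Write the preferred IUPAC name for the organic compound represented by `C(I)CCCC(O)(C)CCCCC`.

1-iodo-5-methyldecan-5-ol

The longest carbon chain that includes the –OH group has 10 carbons, so the parent hydride is decane.
An alcohol (–OH) is the principal characteristic group, giving the suffix -ol.
Number the chain so that numbering from this end puts the hydroxyl group at C-5 rather than C-6.
That gives the hydroxyl at C-5; an iodo group at C-1; a methyl group at C-5.
Prefixes are listed alphabetically: iodo, methyl.
Putting it together: 1-iodo-5-methyldecan-5-ol.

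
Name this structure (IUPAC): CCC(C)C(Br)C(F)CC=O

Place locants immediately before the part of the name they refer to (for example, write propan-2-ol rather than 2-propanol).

The longest carbon chain that includes the –CHO group has 7 carbons, so the parent hydride is heptane.
The principal characteristic group is an aldehyde (terminal –CHO), named with the suffix -al.
The numbering direction is chosen so that the aldehyde carbon is C-1 by definition.
This places a bromo group at C-4; a fluoro group at C-3; a methyl group at C-5.
The substituents are ordered alphabetically, ignoring any di-/tri- multipliers.
The name is 4-bromo-3-fluoro-5-methylheptanal.

4-bromo-3-fluoro-5-methylheptanal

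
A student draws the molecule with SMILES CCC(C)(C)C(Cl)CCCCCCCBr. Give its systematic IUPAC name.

The longest continuous carbon chain has 11 atoms, so the parent hydride is undecane.
The numbering direction is chosen so that the substituent locant set {1,8,9,9} is lower than {3,3,4,11} at the first point of difference.
This places a bromo group at C-1; a chloro group at C-8; two methyl groups at C-9.
The substituents are ordered alphabetically, ignoring any di-/tri- multipliers.
Assembling the pieces gives 1-bromo-8-chloro-9,9-dimethylundecane.

1-bromo-8-chloro-9,9-dimethylundecane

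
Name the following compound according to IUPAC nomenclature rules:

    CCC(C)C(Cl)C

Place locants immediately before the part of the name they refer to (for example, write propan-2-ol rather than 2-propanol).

2-chloro-3-methylpentane

The longest continuous carbon chain has 5 atoms, so the parent hydride is pentane.
The numbering direction is chosen so that the substituent locant set {2,3} is lower than {3,4} at the first point of difference.
That gives a chloro group at C-2; a methyl group at C-3.
Substituent prefixes are cited in alphabetical order (multiplying prefixes like di-/tri- are ignored for ordering).
Putting it together: 2-chloro-3-methylpentane.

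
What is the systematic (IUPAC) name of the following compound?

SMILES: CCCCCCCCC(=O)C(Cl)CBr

1-bromo-2-chloroundecan-3-one

The longest carbon chain that includes the carbonyl has 11 carbons, so the parent hydride is undecane.
A ketone (C=O on an internal carbon) is the principal characteristic group, giving the suffix -one.
Number the chain so that numbering from this end puts the carbonyl group at C-3 rather than C-9.
That gives the carbonyl at C-3; a bromo group at C-1; a chloro group at C-2.
The substituents are ordered alphabetically, ignoring any di-/tri- multipliers.
The name is 1-bromo-2-chloroundecan-3-one.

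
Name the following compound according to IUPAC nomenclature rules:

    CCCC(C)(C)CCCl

1-chloro-3,3-dimethylhexane

The parent chain contains 6 carbons (hexane).
The numbering direction is chosen so that the substituent locant set {1,3,3} is lower than {4,4,6} at the first point of difference.
That gives a chloro group at C-1; two methyl groups at C-3.
Substituent prefixes are cited in alphabetical order (multiplying prefixes like di-/tri- are ignored for ordering).
Assembling the pieces gives 1-chloro-3,3-dimethylhexane.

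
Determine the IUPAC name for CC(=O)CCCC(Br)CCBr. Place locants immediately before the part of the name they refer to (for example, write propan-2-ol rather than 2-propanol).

The longest carbon chain that includes the carbonyl has 8 carbons, so the parent hydride is octane.
A ketone (C=O on an internal carbon) is the principal characteristic group, giving the suffix -one.
Number the chain so that numbering from this end puts the carbonyl group at C-2 rather than C-7.
That gives the carbonyl at C-2; bromo groups at C-6 and C-8.
Putting it together: 6,8-dibromooctan-2-one.

6,8-dibromooctan-2-one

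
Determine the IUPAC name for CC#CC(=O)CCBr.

The longest carbon chain that includes the carbonyl and the multiple bond has 6 carbons, so the parent hydride is hexane.
The highest-priority functional group is a ketone (C=O on an internal carbon), so the name ends in -one.
There is one C≡C triple bond, indicated by the ending -yne.
Choose the numbering such that numbering from this end puts the carbonyl group at C-3 rather than C-4.
That gives the carbonyl at C-3; the triple bond between C-4 and C-5; a bromo group at C-1.
Assembling the pieces gives 1-bromohex-4-yn-3-one.

1-bromohex-4-yn-3-one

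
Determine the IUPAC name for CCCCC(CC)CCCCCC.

5-ethylundecane

The longest carbon chain is 11 atoms: the parent is undecane.
Choose the numbering such that the substituent locant set {5} is lower than {7} at the first point of difference.
With this numbering: an ethyl group at C-5.
Putting it together: 5-ethylundecane.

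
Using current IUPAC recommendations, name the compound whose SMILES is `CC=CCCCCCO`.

The longest carbon chain that includes the –OH group and the multiple bond has 8 carbons, so the parent hydride is octane.
An alcohol (–OH) is the principal characteristic group, giving the suffix -ol.
The chain contains a C=C double bond, so the unsaturation ending is -ene.
Choose the numbering such that numbering from this end puts the hydroxyl group at C-1 rather than C-8.
That gives the hydroxyl at C-1; the double bond between C-6 and C-7.
The name is oct-6-en-1-ol.

oct-6-en-1-ol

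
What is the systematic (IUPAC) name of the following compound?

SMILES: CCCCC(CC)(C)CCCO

The longest chain bearing the –OH group is 8 carbons long (octane).
An alcohol (–OH) is the principal characteristic group, giving the suffix -ol.
The numbering direction is chosen so that numbering from this end puts the hydroxyl group at C-1 rather than C-8.
This places the hydroxyl at C-1; an ethyl group at C-4; a methyl group at C-4.
The substituents are ordered alphabetically, ignoring any di-/tri- multipliers.
Assembling the pieces gives 4-ethyl-4-methyloctan-1-ol.

4-ethyl-4-methyloctan-1-ol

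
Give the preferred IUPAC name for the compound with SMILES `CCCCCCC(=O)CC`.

nonan-3-one

The longest chain bearing the carbonyl is 9 carbons long (nonane).
The highest-priority functional group is a ketone (C=O on an internal carbon), so the name ends in -one.
Choose the numbering such that numbering from this end puts the carbonyl group at C-3 rather than C-7.
That gives the carbonyl at C-3.
Assembling the pieces gives nonan-3-one.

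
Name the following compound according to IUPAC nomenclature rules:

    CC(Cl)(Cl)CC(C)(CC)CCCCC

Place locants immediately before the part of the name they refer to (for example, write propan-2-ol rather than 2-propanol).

The parent chain contains 9 carbons (nonane).
Number the chain so that the substituent locant set {2,2,4,4} is lower than {6,6,8,8} at the first point of difference.
That gives two chloro groups at C-2; an ethyl group at C-4; a methyl group at C-4.
The substituents are ordered alphabetically, ignoring any di-/tri- multipliers.
Putting it together: 2,2-dichloro-4-ethyl-4-methylnonane.

2,2-dichloro-4-ethyl-4-methylnonane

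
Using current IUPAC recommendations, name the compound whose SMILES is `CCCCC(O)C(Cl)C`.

The longest chain bearing the –OH group is 7 carbons long (heptane).
The highest-priority functional group is an alcohol (–OH), so the name ends in -ol.
The numbering direction is chosen so that numbering from this end puts the hydroxyl group at C-3 rather than C-5.
That gives the hydroxyl at C-3; a chloro group at C-2.
Assembling the pieces gives 2-chloroheptan-3-ol.

2-chloroheptan-3-ol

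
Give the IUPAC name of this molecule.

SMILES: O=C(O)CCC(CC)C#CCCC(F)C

The longest carbon chain that includes the –COOH group and the multiple bond has 10 carbons, so the parent hydride is decane.
A carboxylic acid (terminal –COOH) is the principal characteristic group, giving the suffix -oic acid.
The chain contains a C≡C triple bond, so the unsaturation ending is -yne.
Number the chain so that the carboxylic acid carbon is C-1 by definition.
That gives the triple bond between C-5 and C-6; an ethyl group at C-4; a fluoro group at C-9.
The substituents are ordered alphabetically, ignoring any di-/tri- multipliers.
Assembling the pieces gives 4-ethyl-9-fluorodec-5-ynoic acid.

4-ethyl-9-fluorodec-5-ynoic acid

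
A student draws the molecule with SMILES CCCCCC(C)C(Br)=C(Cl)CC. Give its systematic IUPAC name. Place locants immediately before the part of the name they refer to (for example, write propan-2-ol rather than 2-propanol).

Counting along the main chain through the multiple bond gives 10 carbons: the parent is decane.
The chain contains a C=C double bond, so the unsaturation ending is -ene.
Choose the numbering such that numbering from this end puts the double bond at C-3 rather than C-7.
This places the double bond between C-3 and C-4; a bromo group at C-4; a chloro group at C-3; a methyl group at C-5.
Substituent prefixes are cited in alphabetical order (multiplying prefixes like di-/tri- are ignored for ordering).
Assembling the pieces gives 4-bromo-3-chloro-5-methyldec-3-ene.

4-bromo-3-chloro-5-methyldec-3-ene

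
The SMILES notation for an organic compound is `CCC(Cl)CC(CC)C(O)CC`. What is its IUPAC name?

The longest chain bearing the –OH group is 8 carbons long (octane).
An alcohol (–OH) is the principal characteristic group, giving the suffix -ol.
The numbering direction is chosen so that numbering from this end puts the hydroxyl group at C-3 rather than C-6.
With this numbering: the hydroxyl at C-3; a chloro group at C-6; an ethyl group at C-4.
Substituent prefixes are cited in alphabetical order (multiplying prefixes like di-/tri- are ignored for ordering).
The name is 6-chloro-4-ethyloctan-3-ol.

6-chloro-4-ethyloctan-3-ol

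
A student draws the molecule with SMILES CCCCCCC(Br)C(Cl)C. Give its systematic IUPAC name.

The parent chain contains 9 carbons (nonane).
The numbering direction is chosen so that the substituent locant set {2,3} is lower than {7,8} at the first point of difference.
This places a bromo group at C-3; a chloro group at C-2.
Prefixes are listed alphabetically: bromo, chloro.
The name is 3-bromo-2-chlorononane.

3-bromo-2-chlorononane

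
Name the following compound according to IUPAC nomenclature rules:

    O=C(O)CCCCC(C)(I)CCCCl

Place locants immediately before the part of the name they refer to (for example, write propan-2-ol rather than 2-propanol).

Counting along the main chain through the –COOH group gives 9 carbons: the parent is nonane.
A carboxylic acid (terminal –COOH) is the principal characteristic group, giving the suffix -oic acid.
Number the chain so that the carboxylic acid carbon is C-1 by definition.
With this numbering: a chloro group at C-9; an iodo group at C-6; a methyl group at C-6.
Prefixes are listed alphabetically: chloro, iodo, methyl.
Putting it together: 9-chloro-6-iodo-6-methylnonanoic acid.

9-chloro-6-iodo-6-methylnonanoic acid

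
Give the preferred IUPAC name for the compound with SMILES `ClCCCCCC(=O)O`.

The longest chain bearing the –COOH group is 6 carbons long (hexane).
The principal characteristic group is a carboxylic acid (terminal –COOH), named with the suffix -oic acid.
Number the chain so that the carboxylic acid carbon is C-1 by definition.
That gives a chloro group at C-6.
The name is 6-chlorohexanoic acid.

6-chlorohexanoic acid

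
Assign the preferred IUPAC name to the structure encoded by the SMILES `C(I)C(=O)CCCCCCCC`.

The longest carbon chain that includes the carbonyl has 10 carbons, so the parent hydride is decane.
A ketone (C=O on an internal carbon) is the principal characteristic group, giving the suffix -one.
Choose the numbering such that numbering from this end puts the carbonyl group at C-2 rather than C-9.
This places the carbonyl at C-2; an iodo group at C-1.
Assembling the pieces gives 1-iododecan-2-one.

1-iododecan-2-one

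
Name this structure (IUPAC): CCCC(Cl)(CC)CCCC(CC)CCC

4-chloro-4,8-diethylundecane

The longest continuous carbon chain has 11 atoms, so the parent hydride is undecane.
Choose the numbering such that the substituent locant set {4,4,8} is lower than {4,8,8} at the first point of difference.
That gives a chloro group at C-4; ethyl groups at C-4 and C-8.
Prefixes are listed alphabetically: chloro, ethyl.
Putting it together: 4-chloro-4,8-diethylundecane.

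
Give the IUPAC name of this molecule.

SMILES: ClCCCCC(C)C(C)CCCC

1-chloro-5,6-dimethyldecane

The parent chain contains 10 carbons (decane).
Number the chain so that the substituent locant set {1,5,6} is lower than {5,6,10} at the first point of difference.
This places a chloro group at C-1; methyl groups at C-5 and C-6.
Prefixes are listed alphabetically: chloro, methyl.
The name is 1-chloro-5,6-dimethyldecane.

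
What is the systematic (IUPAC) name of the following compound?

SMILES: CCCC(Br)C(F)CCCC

4-bromo-5-fluorononane

The longest carbon chain is 9 atoms: the parent is nonane.
Choose the numbering such that the substituent locant set {4,5} is lower than {5,6} at the first point of difference.
With this numbering: a bromo group at C-4; a fluoro group at C-5.
Prefixes are listed alphabetically: bromo, fluoro.
The name is 4-bromo-5-fluorononane.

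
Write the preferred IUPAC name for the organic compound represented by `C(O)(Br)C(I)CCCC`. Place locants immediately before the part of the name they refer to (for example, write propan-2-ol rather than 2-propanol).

Counting along the main chain through the –OH group gives 6 carbons: the parent is hexane.
An alcohol (–OH) is the principal characteristic group, giving the suffix -ol.
The numbering direction is chosen so that numbering from this end puts the hydroxyl group at C-1 rather than C-6.
With this numbering: the hydroxyl at C-1; a bromo group at C-1; an iodo group at C-2.
Prefixes are listed alphabetically: bromo, iodo.
The name is 1-bromo-2-iodohexan-1-ol.

1-bromo-2-iodohexan-1-ol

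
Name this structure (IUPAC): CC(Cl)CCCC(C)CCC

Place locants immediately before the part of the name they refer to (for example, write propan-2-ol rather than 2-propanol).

2-chloro-6-methylnonane

The longest carbon chain is 9 atoms: the parent is nonane.
Number the chain so that the substituent locant set {2,6} is lower than {4,8} at the first point of difference.
That gives a chloro group at C-2; a methyl group at C-6.
Prefixes are listed alphabetically: chloro, methyl.
Putting it together: 2-chloro-6-methylnonane.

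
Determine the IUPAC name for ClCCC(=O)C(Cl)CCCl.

The longest carbon chain that includes the carbonyl has 6 carbons, so the parent hydride is hexane.
The highest-priority functional group is a ketone (C=O on an internal carbon), so the name ends in -one.
The numbering direction is chosen so that numbering from this end puts the carbonyl group at C-3 rather than C-4.
That gives the carbonyl at C-3; chloro groups at C-1 and C-4 and C-6.
The name is 1,4,6-trichlorohexan-3-one.

1,4,6-trichlorohexan-3-one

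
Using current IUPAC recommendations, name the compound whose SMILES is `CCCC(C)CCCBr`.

The parent chain contains 7 carbons (heptane).
Choose the numbering such that the substituent locant set {1,4} is lower than {4,7} at the first point of difference.
With this numbering: a bromo group at C-1; a methyl group at C-4.
Prefixes are listed alphabetically: bromo, methyl.
Putting it together: 1-bromo-4-methylheptane.

1-bromo-4-methylheptane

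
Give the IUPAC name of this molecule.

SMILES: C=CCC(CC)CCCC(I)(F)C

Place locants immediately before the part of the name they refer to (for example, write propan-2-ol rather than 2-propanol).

4-ethyl-8-fluoro-8-iodonon-1-ene

Counting along the main chain through the multiple bond gives 9 carbons: the parent is nonane.
There is one C=C double bond, indicated by the ending -ene.
Choose the numbering such that numbering from this end puts the double bond at C-1 rather than C-8.
With this numbering: the double bond between C-1 and C-2; an ethyl group at C-4; a fluoro group at C-8; an iodo group at C-8.
The substituents are ordered alphabetically, ignoring any di-/tri- multipliers.
The name is 4-ethyl-8-fluoro-8-iodonon-1-ene.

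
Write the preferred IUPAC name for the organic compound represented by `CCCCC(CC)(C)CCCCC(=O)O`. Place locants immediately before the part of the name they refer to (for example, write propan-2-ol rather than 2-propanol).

Counting along the main chain through the –COOH group gives 10 carbons: the parent is decane.
The highest-priority functional group is a carboxylic acid (terminal –COOH), so the name ends in -oic acid.
Choose the numbering such that the carboxylic acid carbon is C-1 by definition.
That gives an ethyl group at C-6; a methyl group at C-6.
Substituent prefixes are cited in alphabetical order (multiplying prefixes like di-/tri- are ignored for ordering).
Putting it together: 6-ethyl-6-methyldecanoic acid.

6-ethyl-6-methyldecanoic acid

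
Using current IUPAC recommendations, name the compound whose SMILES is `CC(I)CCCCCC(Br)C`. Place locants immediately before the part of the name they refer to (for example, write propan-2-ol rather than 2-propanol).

2-bromo-8-iodononane

The longest continuous carbon chain has 9 atoms, so the parent hydride is nonane.
The numbering direction is chosen so that the locant sets are identical either way, so the alphabetically earlier bromo substituent takes the lower locant (2 rather than 8).
This places a bromo group at C-2; an iodo group at C-8.
Prefixes are listed alphabetically: bromo, iodo.
The name is 2-bromo-8-iodononane.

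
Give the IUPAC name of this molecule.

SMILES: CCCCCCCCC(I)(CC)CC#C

The longest carbon chain that includes the multiple bond has 12 carbons, so the parent hydride is dodecane.
A C≡C triple bond in the chain gives the infix -yne-.
The numbering direction is chosen so that numbering from this end puts the triple bond at C-1 rather than C-11.
This places the triple bond between C-1 and C-2; an ethyl group at C-4; an iodo group at C-4.
Prefixes are listed alphabetically: ethyl, iodo.
Assembling the pieces gives 4-ethyl-4-iodododec-1-yne.

4-ethyl-4-iodododec-1-yne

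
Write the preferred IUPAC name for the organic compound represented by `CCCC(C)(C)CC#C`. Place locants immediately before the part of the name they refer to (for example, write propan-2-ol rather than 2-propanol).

4,4-dimethylhept-1-yne

Counting along the main chain through the multiple bond gives 7 carbons: the parent is heptane.
A C≡C triple bond in the chain gives the infix -yne-.
Number the chain so that numbering from this end puts the triple bond at C-1 rather than C-6.
With this numbering: the triple bond between C-1 and C-2; two methyl groups at C-4.
Putting it together: 4,4-dimethylhept-1-yne.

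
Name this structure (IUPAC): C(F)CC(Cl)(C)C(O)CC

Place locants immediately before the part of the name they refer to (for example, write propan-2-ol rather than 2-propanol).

4-chloro-6-fluoro-4-methylhexan-3-ol

The longest carbon chain that includes the –OH group has 6 carbons, so the parent hydride is hexane.
An alcohol (–OH) is the principal characteristic group, giving the suffix -ol.
The numbering direction is chosen so that numbering from this end puts the hydroxyl group at C-3 rather than C-4.
That gives the hydroxyl at C-3; a chloro group at C-4; a fluoro group at C-6; a methyl group at C-4.
Substituent prefixes are cited in alphabetical order (multiplying prefixes like di-/tri- are ignored for ordering).
Assembling the pieces gives 4-chloro-6-fluoro-4-methylhexan-3-ol.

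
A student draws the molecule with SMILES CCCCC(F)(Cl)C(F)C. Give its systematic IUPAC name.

The parent chain contains 7 carbons (heptane).
Number the chain so that the substituent locant set {2,3,3} is lower than {5,5,6} at the first point of difference.
That gives a chloro group at C-3; fluoro groups at C-2 and C-3.
The substituents are ordered alphabetically, ignoring any di-/tri- multipliers.
Assembling the pieces gives 3-chloro-2,3-difluoroheptane.

3-chloro-2,3-difluoroheptane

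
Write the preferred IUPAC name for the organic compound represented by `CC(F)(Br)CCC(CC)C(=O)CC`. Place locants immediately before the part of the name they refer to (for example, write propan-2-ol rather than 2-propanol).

Counting along the main chain through the carbonyl gives 8 carbons: the parent is octane.
The principal characteristic group is a ketone (C=O on an internal carbon), named with the suffix -one.
Number the chain so that numbering from this end puts the carbonyl group at C-3 rather than C-6.
This places the carbonyl at C-3; a bromo group at C-7; an ethyl group at C-4; a fluoro group at C-7.
Substituent prefixes are cited in alphabetical order (multiplying prefixes like di-/tri- are ignored for ordering).
The name is 7-bromo-4-ethyl-7-fluorooctan-3-one.

7-bromo-4-ethyl-7-fluorooctan-3-one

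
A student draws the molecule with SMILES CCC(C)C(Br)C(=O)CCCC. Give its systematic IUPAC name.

4-bromo-3-methylnonan-5-one

The longest chain bearing the carbonyl is 9 carbons long (nonane).
A ketone (C=O on an internal carbon) is the principal characteristic group, giving the suffix -one.
The numbering direction is chosen so that the substituent locant set {3,4} is lower than {6,7} at the first point of difference.
With this numbering: the carbonyl at C-5; a bromo group at C-4; a methyl group at C-3.
Prefixes are listed alphabetically: bromo, methyl.
Putting it together: 4-bromo-3-methylnonan-5-one.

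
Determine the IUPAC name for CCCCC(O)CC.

Counting along the main chain through the –OH group gives 7 carbons: the parent is heptane.
The highest-priority functional group is an alcohol (–OH), so the name ends in -ol.
Choose the numbering such that numbering from this end puts the hydroxyl group at C-3 rather than C-5.
This places the hydroxyl at C-3.
Assembling the pieces gives heptan-3-ol.

heptan-3-ol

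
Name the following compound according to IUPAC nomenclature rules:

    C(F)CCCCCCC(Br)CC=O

3-bromo-10-fluorodecanal

Counting along the main chain through the –CHO group gives 10 carbons: the parent is decane.
The principal characteristic group is an aldehyde (terminal –CHO), named with the suffix -al.
Number the chain so that the aldehyde carbon is C-1 by definition.
That gives a bromo group at C-3; a fluoro group at C-10.
Substituent prefixes are cited in alphabetical order (multiplying prefixes like di-/tri- are ignored for ordering).
The name is 3-bromo-10-fluorodecanal.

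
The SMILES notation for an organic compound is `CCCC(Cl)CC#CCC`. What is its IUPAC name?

6-chloronon-3-yne

Counting along the main chain through the multiple bond gives 9 carbons: the parent is nonane.
A C≡C triple bond in the chain gives the infix -yne-.
Number the chain so that numbering from this end puts the triple bond at C-3 rather than C-6.
That gives the triple bond between C-3 and C-4; a chloro group at C-6.
Putting it together: 6-chloronon-3-yne.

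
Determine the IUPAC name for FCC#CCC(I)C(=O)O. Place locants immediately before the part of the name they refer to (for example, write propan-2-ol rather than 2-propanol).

The longest chain bearing the –COOH group and the multiple bond is 6 carbons long (hexane).
The principal characteristic group is a carboxylic acid (terminal –COOH), named with the suffix -oic acid.
A C≡C triple bond in the chain gives the infix -yne-.
Choose the numbering such that the carboxylic acid carbon is C-1 by definition.
This places the triple bond between C-4 and C-5; a fluoro group at C-6; an iodo group at C-2.
The substituents are ordered alphabetically, ignoring any di-/tri- multipliers.
Putting it together: 6-fluoro-2-iodohex-4-ynoic acid.

6-fluoro-2-iodohex-4-ynoic acid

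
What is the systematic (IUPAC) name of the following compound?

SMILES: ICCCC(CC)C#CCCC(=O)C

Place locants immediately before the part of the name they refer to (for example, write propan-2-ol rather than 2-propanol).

The longest chain bearing the carbonyl and the multiple bond is 10 carbons long (decane).
The highest-priority functional group is a ketone (C=O on an internal carbon), so the name ends in -one.
There is one C≡C triple bond, indicated by the ending -yne.
Choose the numbering such that numbering from this end puts the carbonyl group at C-2 rather than C-9.
That gives the carbonyl at C-2; the triple bond between C-5 and C-6; an ethyl group at C-7; an iodo group at C-10.
Prefixes are listed alphabetically: ethyl, iodo.
The name is 7-ethyl-10-iododec-5-yn-2-one.

7-ethyl-10-iododec-5-yn-2-one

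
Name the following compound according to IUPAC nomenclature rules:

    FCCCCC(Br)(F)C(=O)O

2-bromo-2,6-difluorohexanoic acid

Counting along the main chain through the –COOH group gives 6 carbons: the parent is hexane.
The principal characteristic group is a carboxylic acid (terminal –COOH), named with the suffix -oic acid.
Choose the numbering such that the carboxylic acid carbon is C-1 by definition.
This places a bromo group at C-2; fluoro groups at C-2 and C-6.
The substituents are ordered alphabetically, ignoring any di-/tri- multipliers.
Putting it together: 2-bromo-2,6-difluorohexanoic acid.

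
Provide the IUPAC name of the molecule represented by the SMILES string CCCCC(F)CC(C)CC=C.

Counting along the main chain through the multiple bond gives 10 carbons: the parent is decane.
The chain contains a C=C double bond, so the unsaturation ending is -ene.
Choose the numbering such that numbering from this end puts the double bond at C-1 rather than C-9.
That gives the double bond between C-1 and C-2; a fluoro group at C-6; a methyl group at C-4.
The substituents are ordered alphabetically, ignoring any di-/tri- multipliers.
The name is 6-fluoro-4-methyldec-1-ene.

6-fluoro-4-methyldec-1-ene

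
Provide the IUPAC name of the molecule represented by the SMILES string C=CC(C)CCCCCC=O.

7-methylnon-8-enal

Counting along the main chain through the –CHO group and the multiple bond gives 9 carbons: the parent is nonane.
An aldehyde (terminal –CHO) is the principal characteristic group, giving the suffix -al.
There is one C=C double bond, indicated by the ending -ene.
The numbering direction is chosen so that the aldehyde carbon is C-1 by definition.
With this numbering: the double bond between C-8 and C-9; a methyl group at C-7.
Putting it together: 7-methylnon-8-enal.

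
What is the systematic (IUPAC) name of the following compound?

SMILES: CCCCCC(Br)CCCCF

The longest carbon chain is 10 atoms: the parent is decane.
The numbering direction is chosen so that the substituent locant set {1,5} is lower than {6,10} at the first point of difference.
That gives a bromo group at C-5; a fluoro group at C-1.
Prefixes are listed alphabetically: bromo, fluoro.
Putting it together: 5-bromo-1-fluorodecane.

5-bromo-1-fluorodecane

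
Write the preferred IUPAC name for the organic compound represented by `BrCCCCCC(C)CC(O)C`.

9-bromo-4-methylnonan-2-ol

The longest chain bearing the –OH group is 9 carbons long (nonane).
The highest-priority functional group is an alcohol (–OH), so the name ends in -ol.
Choose the numbering such that numbering from this end puts the hydroxyl group at C-2 rather than C-8.
This places the hydroxyl at C-2; a bromo group at C-9; a methyl group at C-4.
Substituent prefixes are cited in alphabetical order (multiplying prefixes like di-/tri- are ignored for ordering).
Putting it together: 9-bromo-4-methylnonan-2-ol.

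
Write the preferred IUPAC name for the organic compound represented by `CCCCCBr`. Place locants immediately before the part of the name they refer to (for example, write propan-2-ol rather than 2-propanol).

The longest continuous carbon chain has 5 atoms, so the parent hydride is pentane.
The numbering direction is chosen so that the substituent locant set {1} is lower than {5} at the first point of difference.
This places a bromo group at C-1.
Assembling the pieces gives 1-bromopentane.

1-bromopentane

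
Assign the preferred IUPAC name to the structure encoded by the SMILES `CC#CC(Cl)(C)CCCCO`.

Counting along the main chain through the –OH group and the multiple bond gives 8 carbons: the parent is octane.
The highest-priority functional group is an alcohol (–OH), so the name ends in -ol.
A C≡C triple bond in the chain gives the infix -yne-.
Number the chain so that numbering from this end puts the hydroxyl group at C-1 rather than C-8.
With this numbering: the hydroxyl at C-1; the triple bond between C-6 and C-7; a chloro group at C-5; a methyl group at C-5.
Prefixes are listed alphabetically: chloro, methyl.
The name is 5-chloro-5-methyloct-6-yn-1-ol.

5-chloro-5-methyloct-6-yn-1-ol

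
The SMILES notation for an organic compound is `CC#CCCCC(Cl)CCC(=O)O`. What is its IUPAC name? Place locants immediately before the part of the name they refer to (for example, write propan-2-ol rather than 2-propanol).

4-chlorodec-8-ynoic acid

The longest carbon chain that includes the –COOH group and the multiple bond has 10 carbons, so the parent hydride is decane.
A carboxylic acid (terminal –COOH) is the principal characteristic group, giving the suffix -oic acid.
There is one C≡C triple bond, indicated by the ending -yne.
Choose the numbering such that the carboxylic acid carbon is C-1 by definition.
That gives the triple bond between C-8 and C-9; a chloro group at C-4.
Assembling the pieces gives 4-chlorodec-8-ynoic acid.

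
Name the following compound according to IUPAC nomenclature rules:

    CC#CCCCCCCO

The longest chain bearing the –OH group and the multiple bond is 9 carbons long (nonane).
The highest-priority functional group is an alcohol (–OH), so the name ends in -ol.
A C≡C triple bond in the chain gives the infix -yne-.
Choose the numbering such that numbering from this end puts the hydroxyl group at C-1 rather than C-9.
With this numbering: the hydroxyl at C-1; the triple bond between C-7 and C-8.
The name is non-7-yn-1-ol.

non-7-yn-1-ol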